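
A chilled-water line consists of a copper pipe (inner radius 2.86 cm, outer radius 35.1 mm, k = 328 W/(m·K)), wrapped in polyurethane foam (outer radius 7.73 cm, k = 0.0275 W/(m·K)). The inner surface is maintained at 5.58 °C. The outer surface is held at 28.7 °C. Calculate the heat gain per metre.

Treat each layer as a resistance in series:
  R'_copper = ln(0.0351/0.0286)/(2πk) = 0.2048/(2π·328) = 9.937×10^-5 m·K/W
  R'_polyurethane foam = ln(0.0773/0.0351)/(2πk) = 0.7895/(2π·0.0275) = 4.569 m·K/W
ΣR = 9.937×10^-5 + 4.569 = 4.569 m·K/W
Q' = ΔT/ΣR = (5.58 °C − 28.7 °C)/4.569 = -5.06 W/m
(Negative Q' ⇒ heat flows inward; heat gain = 5.06 W/m.)

Q' = 5.06 W/m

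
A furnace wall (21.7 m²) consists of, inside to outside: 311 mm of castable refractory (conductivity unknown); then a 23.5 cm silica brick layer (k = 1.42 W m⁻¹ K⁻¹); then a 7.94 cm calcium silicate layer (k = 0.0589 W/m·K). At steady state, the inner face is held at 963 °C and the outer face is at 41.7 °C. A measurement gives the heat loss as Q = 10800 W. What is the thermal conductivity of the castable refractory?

k = 0.921 W/m·K

ΣR = ΔT/Q = |963 − 41.7|/10800 = 0.08531 K/W
Known resistances:
  R_silica brick = L/(kA) = 0.235/(1.42·21.7) = 0.007626 K/W
  R_calcium silicate = L/(kA) = 0.0794/(0.0589·21.7) = 0.06212 K/W
R_castable refractory = ΣR − ΣR_known = 0.08531 − 0.06975 = 0.01556 K/W
L/(kA) = 0.01556 ⇒ k = 0.311/(0.01556·21.7) = 0.921 W/m·K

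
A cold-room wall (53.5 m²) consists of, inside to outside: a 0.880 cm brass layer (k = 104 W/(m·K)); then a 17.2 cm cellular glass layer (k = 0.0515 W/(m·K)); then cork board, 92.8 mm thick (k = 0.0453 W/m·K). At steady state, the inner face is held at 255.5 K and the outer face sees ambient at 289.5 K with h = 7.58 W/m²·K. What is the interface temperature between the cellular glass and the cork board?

T = 276.07 K

Treat each layer as a resistance in series:
  R_brass = L/(kA) = 0.00880/(104·53.5) = 1.582×10^-6 K/W
  R_cellular glass = L/(kA) = 0.172/(0.0515·53.5) = 0.06243 K/W
  R_cork board = L/(kA) = 0.0928/(0.0453·53.5) = 0.03829 K/W
  R_conv,out = 1/(hA) = 1/(7.58·53.5) = 0.002466 K/W
ΣR = 1.582×10^-6 + 0.06243 + 0.03829 + 0.002466 = 0.1032 K/W
Q = ΔT/ΣR = (255.5 K − 289.5 K)/0.1032 = -329.5 W
From the inner boundary to the cellular glass/cork board interface, ΣR_partial = 0.06243 K/W.
T_interface = T_in − Q·ΣR_partial = 255.5 K − (-329.5)(0.06243) = 276.07 K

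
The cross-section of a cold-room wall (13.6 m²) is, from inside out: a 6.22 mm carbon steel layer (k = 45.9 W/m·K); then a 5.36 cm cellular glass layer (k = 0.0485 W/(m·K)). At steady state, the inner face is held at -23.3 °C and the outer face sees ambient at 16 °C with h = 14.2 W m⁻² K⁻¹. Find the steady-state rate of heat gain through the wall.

Q = 455 W

Treat each layer as a resistance in series:
  R_carbon steel = L/(kA) = 0.00622/(45.9·13.6) = 9.964×10^-6 K/W
  R_cellular glass = L/(kA) = 0.0536/(0.0485·13.6) = 0.08126 K/W
  R_conv,out = 1/(hA) = 1/(14.2·13.6) = 0.005178 K/W
ΣR = 9.964×10^-6 + 0.08126 + 0.005178 = 0.08645 K/W
Q = ΔT/ΣR = (-23.3 °C − 16 °C)/0.08645 = -455 W
(Negative Q ⇒ heat flows inward; heat gain = 455 W.)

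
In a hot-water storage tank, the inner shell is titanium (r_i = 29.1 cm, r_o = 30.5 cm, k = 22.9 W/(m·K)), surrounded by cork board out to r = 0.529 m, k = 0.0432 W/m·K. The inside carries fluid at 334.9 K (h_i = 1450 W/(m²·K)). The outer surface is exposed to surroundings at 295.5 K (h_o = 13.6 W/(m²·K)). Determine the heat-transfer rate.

Q = 15.3 W

Series thermal resistances, inner to outer:
  R_conv,in = 1/(4πr²h) = 1/(4π·0.291²·1450) = 6.481×10^-4 K/W
  R_titanium = (1/0.291 − 1/0.305)/(4πk) = 0.1577/(4π·22.9) = 5.481×10^-4 K/W
  R_cork board = (1/0.305 − 1/0.529)/(4πk) = 1.388/(4π·0.0432) = 2.557 K/W
  R_conv,out = 1/(4πr²h) = 1/(4π·0.529²·13.6) = 0.02091 K/W
ΣR = 6.481×10^-4 + 5.481×10^-4 + 2.557 + 0.02091 = 2.579 K/W
Q = ΔT/ΣR = (334.9 K − 295.5 K)/2.579 = 15.3 W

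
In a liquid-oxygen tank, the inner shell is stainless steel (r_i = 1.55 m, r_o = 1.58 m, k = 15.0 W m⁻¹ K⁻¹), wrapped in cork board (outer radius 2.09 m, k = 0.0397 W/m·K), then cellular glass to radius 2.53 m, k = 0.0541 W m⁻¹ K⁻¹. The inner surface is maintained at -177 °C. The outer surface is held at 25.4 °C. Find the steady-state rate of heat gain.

Q = 468 W

Series thermal resistances, inner to outer:
  R_stainless steel = (1/1.55 − 1/1.58)/(4πk) = 0.01225/(4π·15.0) = 6.499×10^-5 K/W
  R_cork board = (1/1.58 − 1/2.09)/(4πk) = 0.1544/(4π·0.0397) = 0.3096 K/W
  R_cellular glass = (1/2.09 − 1/2.53)/(4πk) = 0.08321/(4π·0.0541) = 0.1224 K/W
ΣR = 6.499×10^-5 + 0.3096 + 0.1224 = 0.4321 K/W
Q = ΔT/ΣR = (-177 °C − 25.4 °C)/0.4321 = -468 W
(Negative Q ⇒ heat flows inward; heat gain = 468 W.)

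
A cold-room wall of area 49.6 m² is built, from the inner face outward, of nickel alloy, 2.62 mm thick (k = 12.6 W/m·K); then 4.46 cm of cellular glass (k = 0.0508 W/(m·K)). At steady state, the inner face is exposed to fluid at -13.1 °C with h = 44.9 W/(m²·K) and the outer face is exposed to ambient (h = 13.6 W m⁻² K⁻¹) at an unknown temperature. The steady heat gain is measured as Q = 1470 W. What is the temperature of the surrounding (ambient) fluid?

T_out = 15.8 °C

Series resistances:
  R_conv,in = 1/(hA) = 1/(44.9·49.6) = 4.490×10^-4 K/W
  R_nickel alloy = L/(kA) = 0.00262/(12.6·49.6) = 4.192×10^-6 K/W
  R_cellular glass = L/(kA) = 0.0446/(0.0508·49.6) = 0.01770 K/W
  R_conv,out = 1/(hA) = 1/(13.6·49.6) = 0.001482 K/W
ΣR = 0.01964 K/W
ΔT = Q·ΣR = 1470 × 0.01964 = 28.87 K
Heat flows inward, so T_out = T_in + ΔT = -13.1 + 28.87 = 15.8 °C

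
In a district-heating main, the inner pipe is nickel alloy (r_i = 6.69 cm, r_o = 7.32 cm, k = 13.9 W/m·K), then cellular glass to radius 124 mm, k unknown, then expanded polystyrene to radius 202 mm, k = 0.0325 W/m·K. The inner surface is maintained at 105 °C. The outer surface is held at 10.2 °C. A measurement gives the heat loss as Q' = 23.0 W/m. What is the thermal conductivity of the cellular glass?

k = 0.0485 W/m·K

ΣR = ΔT/Q' = |105 − 10.2|/23.0 = 4.122 m·K/W
Known resistances:
  R'_nickel alloy = ln(0.0732/0.0669)/(2πk) = 0.09000/(2π·13.9) = 0.001030 m·K/W
  R'_expanded polystyrene = ln(0.202/0.124)/(2πk) = 0.4880/(2π·0.0325) = 2.390 m·K/W
R_cellular glass = ΣR − ΣR_known = 4.122 − 2.391 = 1.731 m·K/W
ln(r₂/r₁)/(2πk) = 1.731 ⇒ k = 0.5271/(2π·1.731) = 0.0485 W/m·K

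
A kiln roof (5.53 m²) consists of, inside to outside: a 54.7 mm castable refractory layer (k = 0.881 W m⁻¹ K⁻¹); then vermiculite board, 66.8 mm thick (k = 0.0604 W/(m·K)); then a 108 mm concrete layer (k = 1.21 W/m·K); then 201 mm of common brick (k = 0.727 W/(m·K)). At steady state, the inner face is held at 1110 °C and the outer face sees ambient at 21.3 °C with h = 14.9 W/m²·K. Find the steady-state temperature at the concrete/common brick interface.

T = 255 °C

Series thermal resistances, inner to outer:
  R_castable refractory = L/(kA) = 0.0547/(0.881·5.53) = 0.01123 K/W
  R_vermiculite board = L/(kA) = 0.0668/(0.0604·5.53) = 0.2000 K/W
  R_concrete = L/(kA) = 0.108/(1.21·5.53) = 0.01614 K/W
  R_common brick = L/(kA) = 0.201/(0.727·5.53) = 0.05000 K/W
  R_conv,out = 1/(hA) = 1/(14.9·5.53) = 0.01214 K/W
ΣR = 0.01123 + 0.2000 + 0.01614 + 0.05000 + 0.01214 = 0.2895 K/W
Q = ΔT/ΣR = (1110 °C − 21.3 °C)/0.2895 = 3761 W
From the inner boundary to the concrete/common brick interface, ΣR_partial = 0.2274 K/W.
T_interface = T_in − Q·ΣR_partial = 1110 °C − (3761)(0.2274) = 255 °C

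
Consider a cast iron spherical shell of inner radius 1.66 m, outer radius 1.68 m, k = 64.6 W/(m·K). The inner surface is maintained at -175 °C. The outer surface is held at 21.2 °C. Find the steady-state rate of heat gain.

Q = 22200 kW

Q = 4πk·ΔT/(1/r₁ − 1/r₂) = 4π × 64.6 × 196.2 / (1/1.66 − 1/1.68) = 2.22×10^7 W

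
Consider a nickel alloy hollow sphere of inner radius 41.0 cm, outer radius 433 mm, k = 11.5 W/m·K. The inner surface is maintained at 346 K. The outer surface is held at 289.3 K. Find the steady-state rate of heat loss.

Q = 4πk·ΔT/(1/r₁ − 1/r₂) = 4π × 11.5 × 56.7 / (1/0.410 − 1/0.433) = 63200 W

Q = 63200 W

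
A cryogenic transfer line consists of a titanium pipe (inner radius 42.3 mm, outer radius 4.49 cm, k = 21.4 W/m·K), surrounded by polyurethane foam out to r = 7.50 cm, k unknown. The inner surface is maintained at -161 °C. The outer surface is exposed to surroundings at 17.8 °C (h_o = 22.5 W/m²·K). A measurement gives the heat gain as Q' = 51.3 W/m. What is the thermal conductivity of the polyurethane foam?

k = 0.0241 W/m·K

ΣR = ΔT/Q' = |-161 − 17.8|/51.3 = 3.485 m·K/W
Known resistances:
  R'_titanium = ln(0.0449/0.0423)/(2πk) = 0.05965/(2π·21.4) = 4.436×10^-4 m·K/W
  R'_conv,out = 1/(2πr h) = 1/(2π·0.0750·22.5) = 0.09431 m·K/W
R_polyurethane foam = ΣR − ΣR_known = 3.485 − 0.09475 = 3.390 m·K/W
ln(r₂/r₁)/(2πk) = 3.390 ⇒ k = 0.5131/(2π·3.390) = 0.0241 W/m·K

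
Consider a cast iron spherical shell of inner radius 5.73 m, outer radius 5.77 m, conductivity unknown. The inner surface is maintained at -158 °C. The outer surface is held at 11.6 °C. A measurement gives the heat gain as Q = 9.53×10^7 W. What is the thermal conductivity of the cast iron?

ΣR = ΔT/Q = |-158 − 11.6|/9.53×10^7 = 1.780×10^-6 K/W
(1/r₁−1/r₂)/(4πk) = 1.780×10^-6 ⇒ k = 0.001210/(4π·1.780×10^-6) = 54.1 W/m·K

k = 54.1 W/m·K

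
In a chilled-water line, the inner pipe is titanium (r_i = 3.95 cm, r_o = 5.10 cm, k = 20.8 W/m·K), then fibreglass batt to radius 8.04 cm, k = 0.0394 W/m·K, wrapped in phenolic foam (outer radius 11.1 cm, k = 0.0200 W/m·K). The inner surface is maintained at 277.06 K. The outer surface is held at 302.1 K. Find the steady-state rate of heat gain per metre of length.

Resistance network (inner→outer):
  R'_titanium = ln(0.0510/0.0395)/(2πk) = 0.2555/(2π·20.8) = 0.001955 m·K/W
  R'_fibreglass batt = ln(0.0804/0.0510)/(2πk) = 0.4552/(2π·0.0394) = 1.839 m·K/W
  R'_phenolic foam = ln(0.111/0.0804)/(2πk) = 0.3225/(2π·0.0200) = 2.567 m·K/W
ΣR = 0.001955 + 1.839 + 2.567 = 4.408 m·K/W
Q' = ΔT/ΣR = (277.06 K − 302.1 K)/4.408 = -5.68 W/m
(Negative Q' ⇒ heat flows inward; heat gain = 5.68 W/m.)

Q' = 5.68 W/m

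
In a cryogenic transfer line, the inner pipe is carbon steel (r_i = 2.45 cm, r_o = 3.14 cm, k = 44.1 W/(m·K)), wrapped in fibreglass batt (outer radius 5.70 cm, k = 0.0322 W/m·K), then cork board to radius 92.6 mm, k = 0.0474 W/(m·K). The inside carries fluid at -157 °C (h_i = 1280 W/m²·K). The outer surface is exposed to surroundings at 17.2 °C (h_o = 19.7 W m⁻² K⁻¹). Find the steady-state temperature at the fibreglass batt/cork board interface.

Series thermal resistances, inner to outer:
  R'_conv,in = 1/(2πr h) = 1/(2π·0.0245·1280) = 0.005075 m·K/W
  R'_carbon steel = ln(0.0314/0.0245)/(2πk) = 0.2481/(2π·44.1) = 8.955×10^-4 m·K/W
  R'_fibreglass batt = ln(0.0570/0.0314)/(2πk) = 0.5962/(2π·0.0322) = 2.947 m·K/W
  R'_cork board = ln(0.0926/0.0570)/(2πk) = 0.4852/(2π·0.0474) = 1.629 m·K/W
  R'_conv,out = 1/(2πr h) = 1/(2π·0.0926·19.7) = 0.08725 m·K/W
ΣR = 0.005075 + 8.955×10^-4 + 2.947 + 1.629 + 0.08725 = 4.669 m·K/W
Q' = ΔT/ΣR = (-157 °C − 17.2 °C)/4.669 = -37.31 W/m
From the inner boundary to the fibreglass batt/cork board interface, ΣR_partial = 2.953 m·K/W.
T_interface = T_in − Q'·ΣR_partial = -157 °C − (-37.31)(2.953) = -46.8 °C

T = -46.8 °C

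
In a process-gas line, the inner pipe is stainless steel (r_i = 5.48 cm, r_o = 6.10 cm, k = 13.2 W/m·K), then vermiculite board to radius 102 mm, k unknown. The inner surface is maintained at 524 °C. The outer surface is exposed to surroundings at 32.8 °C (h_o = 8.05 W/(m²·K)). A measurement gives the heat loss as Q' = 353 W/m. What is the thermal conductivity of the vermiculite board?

ΣR = ΔT/Q' = |524 − 32.8|/353 = 1.392 m·K/W
Known resistances:
  R'_stainless steel = ln(0.0610/0.0548)/(2πk) = 0.1072/(2π·13.2) = 0.001292 m·K/W
  R'_conv,out = 1/(2πr h) = 1/(2π·0.102·8.05) = 0.1938 m·K/W
R_vermiculite board = ΣR − ΣR_known = 1.392 − 0.1951 = 1.197 m·K/W
ln(r₂/r₁)/(2πk) = 1.197 ⇒ k = 0.5141/(2π·1.197) = 0.0684 W/m·K

k = 0.0684 W/m·K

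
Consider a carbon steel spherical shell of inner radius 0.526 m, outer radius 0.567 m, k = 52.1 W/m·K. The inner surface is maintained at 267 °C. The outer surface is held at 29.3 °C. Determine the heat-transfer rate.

Q = 4πk·ΔT/(1/r₁ − 1/r₂) = 4π × 52.1 × 237.7 / (1/0.526 − 1/0.567) = 1.13×10^6 W

Q = 1130 kW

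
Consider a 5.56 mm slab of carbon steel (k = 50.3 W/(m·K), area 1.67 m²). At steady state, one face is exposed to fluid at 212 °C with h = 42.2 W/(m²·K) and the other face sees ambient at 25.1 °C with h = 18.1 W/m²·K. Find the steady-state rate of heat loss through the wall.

Treat each layer as a resistance in series:
  R_conv,in = 1/(hA) = 1/(42.2·1.67) = 0.01419 K/W
  R_carbon steel = L/(kA) = 0.00556/(50.3·1.67) = 6.619×10^-5 K/W
  R_conv,out = 1/(hA) = 1/(18.1·1.67) = 0.03308 K/W
ΣR = 0.01419 + 6.619×10^-5 + 0.03308 = 0.04734 K/W
Q = ΔT/ΣR = (212 °C − 25.1 °C)/0.04734 = 3950 W

Q = 3.95 kW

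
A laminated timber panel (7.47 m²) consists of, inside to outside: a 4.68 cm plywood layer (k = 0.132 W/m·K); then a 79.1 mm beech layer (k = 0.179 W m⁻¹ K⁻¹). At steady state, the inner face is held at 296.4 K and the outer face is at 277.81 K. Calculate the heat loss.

Q = 174 W

Treat each layer as a resistance in series:
  R_plywood = L/(kA) = 0.0468/(0.132·7.47) = 0.04746 K/W
  R_beech = L/(kA) = 0.0791/(0.179·7.47) = 0.05916 K/W
ΣR = 0.04746 + 0.05916 = 0.1066 K/W
Q = ΔT/ΣR = (296.4 K − 277.81 K)/0.1066 = 174 W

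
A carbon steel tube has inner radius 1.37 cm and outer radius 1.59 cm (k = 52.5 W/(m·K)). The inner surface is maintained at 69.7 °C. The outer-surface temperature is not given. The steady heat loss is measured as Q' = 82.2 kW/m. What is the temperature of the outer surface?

T_out = 32.6 °C

Series resistances:
  R'_carbon steel = ln(0.0159/0.0137)/(2πk) = 0.1489/(2π·52.5) = 4.515×10^-4 m·K/W
ΣR = 4.515×10^-4 m·K/W
ΔT = Q'·ΣR = 82200 × 4.515×10^-4 = 37.11 K
Heat flows outward, so T_out = T_in − ΔT = 69.7 − 37.11 = 32.6 °C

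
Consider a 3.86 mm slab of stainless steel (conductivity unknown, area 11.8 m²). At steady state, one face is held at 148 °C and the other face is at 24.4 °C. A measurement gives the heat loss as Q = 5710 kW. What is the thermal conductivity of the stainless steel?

k = 15.1 W/m·K

ΣR = ΔT/Q = |148 − 24.4|/5.71×10^6 = 2.165×10^-5 K/W
L/(kA) = 2.165×10^-5 ⇒ k = 0.00386/(2.165×10^-5·11.8) = 15.1 W/m·K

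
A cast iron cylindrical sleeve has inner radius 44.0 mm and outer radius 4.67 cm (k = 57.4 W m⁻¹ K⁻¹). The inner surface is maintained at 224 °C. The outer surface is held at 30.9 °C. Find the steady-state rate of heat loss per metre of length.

Q' = 1.17×10^6 W/m

Q' = 2πk·ΔT/ln(r₂/r₁) = 2π × 57.4 × 193.1 / ln(0.0467/0.0440) = 1.17×10^6 W/m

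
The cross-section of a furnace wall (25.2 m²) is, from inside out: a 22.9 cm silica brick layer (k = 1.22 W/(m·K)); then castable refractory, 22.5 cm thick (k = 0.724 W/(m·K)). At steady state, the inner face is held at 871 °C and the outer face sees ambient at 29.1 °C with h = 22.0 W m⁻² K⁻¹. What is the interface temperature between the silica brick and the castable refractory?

T = 580 °C

Treat each layer as a resistance in series:
  R_silica brick = L/(kA) = 0.229/(1.22·25.2) = 0.007449 K/W
  R_castable refractory = L/(kA) = 0.225/(0.724·25.2) = 0.01233 K/W
  R_conv,out = 1/(hA) = 1/(22.0·25.2) = 0.001804 K/W
ΣR = 0.007449 + 0.01233 + 0.001804 = 0.02158 K/W
Q = ΔT/ΣR = (871 °C − 29.1 °C)/0.02158 = 39010 W
From the inner boundary to the silica brick/castable refractory interface, ΣR_partial = 0.007449 K/W.
T_interface = T_in − Q·ΣR_partial = 871 °C − (39010)(0.007449) = 580 °C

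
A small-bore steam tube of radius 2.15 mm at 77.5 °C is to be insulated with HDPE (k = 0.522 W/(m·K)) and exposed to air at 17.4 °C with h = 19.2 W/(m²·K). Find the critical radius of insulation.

r_cr = 2.72 cm

For a cylinder, r_cr = k_ins/h = 0.522/19.2 = 0.0272 m = 2.72 cm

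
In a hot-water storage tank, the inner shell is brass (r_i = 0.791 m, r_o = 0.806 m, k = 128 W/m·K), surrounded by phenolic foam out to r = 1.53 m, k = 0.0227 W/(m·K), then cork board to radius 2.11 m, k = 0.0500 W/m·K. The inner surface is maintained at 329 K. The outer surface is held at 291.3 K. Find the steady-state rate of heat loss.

Q = 16.1 W

Treat each layer as a resistance in series:
  R_brass = (1/0.791 − 1/0.806)/(4πk) = 0.02353/(4π·128) = 1.463×10^-5 K/W
  R_phenolic foam = (1/0.806 − 1/1.53)/(4πk) = 0.5871/(4π·0.0227) = 2.058 K/W
  R_cork board = (1/1.53 − 1/2.11)/(4πk) = 0.1797/(4π·0.0500) = 0.2859 K/W
ΣR = 1.463×10^-5 + 2.058 + 0.2859 = 2.344 K/W
Q = ΔT/ΣR = (329 K − 291.3 K)/2.344 = 16.1 W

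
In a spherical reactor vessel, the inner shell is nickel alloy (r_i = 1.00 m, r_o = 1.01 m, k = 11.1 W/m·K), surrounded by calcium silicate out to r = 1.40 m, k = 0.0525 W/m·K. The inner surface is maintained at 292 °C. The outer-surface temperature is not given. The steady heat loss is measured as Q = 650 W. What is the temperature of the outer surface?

T_out = 20.2 °C

Sum the resistances:
  R_nickel alloy = (1/1.00 − 1/1.01)/(4πk) = 0.009901/(4π·11.1) = 7.098×10^-5 K/W
  R_calcium silicate = (1/1.01 − 1/1.40)/(4πk) = 0.2758/(4π·0.0525) = 0.4181 K/W
ΣR = 0.4181 K/W
ΔT = Q·ΣR = 650 × 0.4181 = 271.8 K
Heat flows outward, so T_out = T_in − ΔT = 292 − 271.8 = 20.2 °C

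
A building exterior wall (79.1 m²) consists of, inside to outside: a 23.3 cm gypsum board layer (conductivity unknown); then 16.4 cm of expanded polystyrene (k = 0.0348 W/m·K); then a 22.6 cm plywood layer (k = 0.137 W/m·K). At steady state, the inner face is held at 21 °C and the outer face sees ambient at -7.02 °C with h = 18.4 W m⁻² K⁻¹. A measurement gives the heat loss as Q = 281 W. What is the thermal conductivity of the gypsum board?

k = 0.158 W/m·K

ΣR = ΔT/Q = |21 − -7.02|/281 = 0.09972 K/W
Known resistances:
  R_expanded polystyrene = L/(kA) = 0.164/(0.0348·79.1) = 0.05958 K/W
  R_plywood = L/(kA) = 0.226/(0.137·79.1) = 0.02086 K/W
  R_conv,out = 1/(hA) = 1/(18.4·79.1) = 6.871×10^-4 K/W
R_gypsum board = ΣR − ΣR_known = 0.09972 − 0.08113 = 0.01859 K/W
L/(kA) = 0.01859 ⇒ k = 0.233/(0.01859·79.1) = 0.158 W/m·K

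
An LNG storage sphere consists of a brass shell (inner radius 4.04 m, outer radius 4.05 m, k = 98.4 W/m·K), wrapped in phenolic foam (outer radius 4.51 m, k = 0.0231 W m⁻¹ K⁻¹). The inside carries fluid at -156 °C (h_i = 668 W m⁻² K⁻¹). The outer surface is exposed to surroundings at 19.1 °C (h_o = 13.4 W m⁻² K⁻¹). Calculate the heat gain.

Q = 2.01 kW

Treat each layer as a resistance in series:
  R_conv,in = 1/(4πr²h) = 1/(4π·4.04²·668) = 7.299×10^-6 K/W
  R_brass = (1/4.04 − 1/4.05)/(4πk) = 6.112×10^-4/(4π·98.4) = 4.943×10^-7 K/W
  R_phenolic foam = (1/4.05 − 1/4.51)/(4πk) = 0.02518/(4π·0.0231) = 0.08676 K/W
  R_conv,out = 1/(4πr²h) = 1/(4π·4.51²·13.4) = 2.920×10^-4 K/W
ΣR = 7.299×10^-6 + 4.943×10^-7 + 0.08676 + 2.920×10^-4 = 0.08706 K/W
Q = ΔT/ΣR = (-156 °C − 19.1 °C)/0.08706 = -2010 W
(Negative Q ⇒ heat flows inward; heat gain = 2010 W.)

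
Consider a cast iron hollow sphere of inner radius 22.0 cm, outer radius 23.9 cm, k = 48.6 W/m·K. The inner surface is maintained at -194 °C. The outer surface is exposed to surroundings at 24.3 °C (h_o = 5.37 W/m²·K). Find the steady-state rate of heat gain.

Q = 840 W

Series thermal resistances, inner to outer:
  R_cast iron = (1/0.220 − 1/0.239)/(4πk) = 0.3614/(4π·48.6) = 5.917×10^-4 K/W
  R_conv,out = 1/(4πr²h) = 1/(4π·0.239²·5.37) = 0.2594 K/W
ΣR = 5.917×10^-4 + 0.2594 = 0.2600 K/W
Q = ΔT/ΣR = (-194 °C − 24.3 °C)/0.2600 = -840 W
(Negative Q ⇒ heat flows inward; heat gain = 840 W.)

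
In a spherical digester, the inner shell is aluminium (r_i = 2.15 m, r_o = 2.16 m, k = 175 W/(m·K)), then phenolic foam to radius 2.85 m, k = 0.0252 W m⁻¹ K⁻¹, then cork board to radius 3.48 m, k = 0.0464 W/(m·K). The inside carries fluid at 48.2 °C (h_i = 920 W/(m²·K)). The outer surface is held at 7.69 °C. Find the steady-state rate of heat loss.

Q = 87.5 W

Series thermal resistances, inner to outer:
  R_conv,in = 1/(4πr²h) = 1/(4π·2.15²·920) = 1.871×10^-5 K/W
  R_aluminium = (1/2.15 − 1/2.16)/(4πk) = 0.002153/(4π·175) = 9.792×10^-7 K/W
  R_phenolic foam = (1/2.16 − 1/2.85)/(4πk) = 0.1121/(4π·0.0252) = 0.3539 K/W
  R_cork board = (1/2.85 − 1/3.48)/(4πk) = 0.06352/(4π·0.0464) = 0.1089 K/W
ΣR = 1.871×10^-5 + 9.792×10^-7 + 0.3539 + 0.1089 = 0.4628 K/W
Q = ΔT/ΣR = (48.2 °C − 7.69 °C)/0.4628 = 87.5 W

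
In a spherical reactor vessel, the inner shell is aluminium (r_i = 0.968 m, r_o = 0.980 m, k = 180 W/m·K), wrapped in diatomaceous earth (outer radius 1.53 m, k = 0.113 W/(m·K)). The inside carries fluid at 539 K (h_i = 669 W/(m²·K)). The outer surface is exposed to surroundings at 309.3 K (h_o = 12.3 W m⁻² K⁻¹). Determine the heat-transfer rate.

Q = 879 W

Series thermal resistances, inner to outer:
  R_conv,in = 1/(4πr²h) = 1/(4π·0.968²·669) = 1.269×10^-4 K/W
  R_aluminium = (1/0.968 − 1/0.980)/(4πk) = 0.01265/(4π·180) = 5.592×10^-6 K/W
  R_diatomaceous earth = (1/0.980 − 1/1.53)/(4πk) = 0.3668/(4π·0.113) = 0.2583 K/W
  R_conv,out = 1/(4πr²h) = 1/(4π·1.53²·12.3) = 0.002764 K/W
ΣR = 1.269×10^-4 + 5.592×10^-6 + 0.2583 + 0.002764 = 0.2612 K/W
Q = ΔT/ΣR = (539 K − 309.3 K)/0.2612 = 879 W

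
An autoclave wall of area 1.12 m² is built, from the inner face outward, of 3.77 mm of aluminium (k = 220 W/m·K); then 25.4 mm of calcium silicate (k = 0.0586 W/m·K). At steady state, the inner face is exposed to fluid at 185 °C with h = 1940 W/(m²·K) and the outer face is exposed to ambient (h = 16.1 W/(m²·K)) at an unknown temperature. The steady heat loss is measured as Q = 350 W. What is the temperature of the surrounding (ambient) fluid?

Series resistances:
  R_conv,in = 1/(hA) = 1/(1940·1.12) = 4.602×10^-4 K/W
  R_aluminium = L/(kA) = 0.00377/(220·1.12) = 1.530×10^-5 K/W
  R_calcium silicate = L/(kA) = 0.0254/(0.0586·1.12) = 0.3870 K/W
  R_conv,out = 1/(hA) = 1/(16.1·1.12) = 0.05546 K/W
ΣR = 0.4429 K/W
ΔT = Q·ΣR = 350 × 0.4429 = 155.0 K
Heat flows outward, so T_out = T_in − ΔT = 185 − 155.0 = 30.0 °C

T_out = 30.0 °C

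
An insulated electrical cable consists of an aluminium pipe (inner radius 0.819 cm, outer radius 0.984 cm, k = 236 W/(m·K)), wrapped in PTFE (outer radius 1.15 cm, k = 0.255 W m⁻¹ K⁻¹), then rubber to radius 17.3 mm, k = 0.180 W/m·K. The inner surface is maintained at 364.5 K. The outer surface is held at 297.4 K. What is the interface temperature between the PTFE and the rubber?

Resistance network (inner→outer):
  R'_aluminium = ln(0.00984/0.00819)/(2πk) = 0.1835/(2π·236) = 1.238×10^-4 m·K/W
  R'_PTFE = ln(0.0115/0.00984)/(2πk) = 0.1559/(2π·0.255) = 0.09730 m·K/W
  R'_rubber = ln(0.0173/0.0115)/(2πk) = 0.4084/(2π·0.180) = 0.3611 m·K/W
ΣR = 1.238×10^-4 + 0.09730 + 0.3611 = 0.4585 m·K/W
Q' = ΔT/ΣR = (364.5 K − 297.4 K)/0.4585 = 146.3 W/m
From the inner boundary to the PTFE/rubber interface, ΣR_partial = 0.09742 m·K/W.
T_interface = T_in − Q'·ΣR_partial = 364.5 K − (146.3)(0.09742) = 350.2 K

T = 350.2 K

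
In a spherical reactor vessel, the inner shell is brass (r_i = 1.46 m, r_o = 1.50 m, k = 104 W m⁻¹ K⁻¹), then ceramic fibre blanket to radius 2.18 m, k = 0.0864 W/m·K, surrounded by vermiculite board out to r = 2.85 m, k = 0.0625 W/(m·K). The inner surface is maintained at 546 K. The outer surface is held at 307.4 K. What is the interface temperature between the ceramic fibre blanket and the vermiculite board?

Resistance network (inner→outer):
  R_brass = (1/1.46 − 1/1.50)/(4πk) = 0.01826/(4π·104) = 1.398×10^-5 K/W
  R_ceramic fibre blanket = (1/1.50 − 1/2.18)/(4πk) = 0.2080/(4π·0.0864) = 0.1915 K/W
  R_vermiculite board = (1/2.18 − 1/2.85)/(4πk) = 0.1078/(4π·0.0625) = 0.1373 K/W
ΣR = 1.398×10^-5 + 0.1915 + 0.1373 = 0.3288 K/W
Q = ΔT/ΣR = (546 K − 307.4 K)/0.3288 = 725.7 W
From the inner boundary to the ceramic fibre blanket/vermiculite board interface, ΣR_partial = 0.1915 K/W.
T_interface = T_in − Q·ΣR_partial = 546 K − (725.7)(0.1915) = 407 K

T = 407 K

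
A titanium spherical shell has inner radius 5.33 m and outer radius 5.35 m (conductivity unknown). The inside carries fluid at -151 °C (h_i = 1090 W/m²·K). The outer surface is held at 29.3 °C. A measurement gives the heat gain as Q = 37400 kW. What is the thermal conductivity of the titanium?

k = 24.8 W/m·K

ΣR = ΔT/Q = |-151 − 29.3|/3.74×10^7 = 4.821×10^-6 K/W
Known resistances:
  R_conv,in = 1/(4πr²h) = 1/(4π·5.33²·1090) = 2.570×10^-6 K/W
R_titanium = ΣR − ΣR_known = 4.821×10^-6 − 2.570×10^-6 = 2.251×10^-6 K/W
(1/r₁−1/r₂)/(4πk) = 2.251×10^-6 ⇒ k = 7.014×10^-4/(4π·2.251×10^-6) = 24.8 W/m·K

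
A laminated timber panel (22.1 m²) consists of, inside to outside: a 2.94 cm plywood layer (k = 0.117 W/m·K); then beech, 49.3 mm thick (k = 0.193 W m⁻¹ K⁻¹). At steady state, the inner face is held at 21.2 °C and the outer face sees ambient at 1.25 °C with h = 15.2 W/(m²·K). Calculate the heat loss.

Series thermal resistances, inner to outer:
  R_plywood = L/(kA) = 0.0294/(0.117·22.1) = 0.01137 K/W
  R_beech = L/(kA) = 0.0493/(0.193·22.1) = 0.01156 K/W
  R_conv,out = 1/(hA) = 1/(15.2·22.1) = 0.002977 K/W
ΣR = 0.01137 + 0.01156 + 0.002977 = 0.02591 K/W
Q = ΔT/ΣR = (21.2 °C − 1.25 °C)/0.02591 = 770 W

Q = 770 W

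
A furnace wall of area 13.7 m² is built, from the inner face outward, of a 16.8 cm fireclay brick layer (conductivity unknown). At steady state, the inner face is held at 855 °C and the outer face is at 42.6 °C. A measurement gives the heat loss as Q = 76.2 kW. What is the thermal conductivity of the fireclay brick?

k = 1.15 W/m·K

ΣR = ΔT/Q = |855 − 42.6|/76200 = 0.01066 K/W
L/(kA) = 0.01066 ⇒ k = 0.168/(0.01066·13.7) = 1.15 W/m·K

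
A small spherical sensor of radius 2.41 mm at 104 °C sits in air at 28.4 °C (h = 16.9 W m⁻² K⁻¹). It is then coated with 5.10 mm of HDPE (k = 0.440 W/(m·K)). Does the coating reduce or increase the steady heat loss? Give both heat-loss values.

increases: 0.0933 → 0.562 W

Critical radius for a sphere: r_cr = 2k/h = 0.0521 m = 5.21 cm.
Outer radius after coating: r₂ = 0.00241 + 0.00510 = 0.00751 m.
Since r₁ < r_cr and r₂ ≤ r_cr, the coating moves toward the maximum at r_cr — heat loss rises.
Bare: R = 1/(4πr₁²h) = 810.7 K/W; Q = 75.6/810.7 = 0.0933 W.
Coated: R = R_cond + R_conv = 134.5 K/W; Q = 75.6/134.5 = 0.562 W.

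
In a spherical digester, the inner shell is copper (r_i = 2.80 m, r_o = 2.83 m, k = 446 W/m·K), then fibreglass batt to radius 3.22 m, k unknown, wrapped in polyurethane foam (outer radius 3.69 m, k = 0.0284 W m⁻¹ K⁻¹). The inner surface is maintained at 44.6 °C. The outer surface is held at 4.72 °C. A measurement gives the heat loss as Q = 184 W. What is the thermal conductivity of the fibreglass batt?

k = 0.0322 W/m·K

ΣR = ΔT/Q = |44.6 − 4.72|/184 = 0.2167 K/W
Known resistances:
  R_copper = (1/2.80 − 1/2.83)/(4πk) = 0.003786/(4π·446) = 6.755×10^-7 K/W
  R_polyurethane foam = (1/3.22 − 1/3.69)/(4πk) = 0.03956/(4π·0.0284) = 0.1108 K/W
R_fibreglass batt = ΣR − ΣR_known = 0.2167 − 0.1108 = 0.1059 K/W
(1/r₁−1/r₂)/(4πk) = 0.1059 ⇒ k = 0.04280/(4π·0.1059) = 0.0322 W/m·K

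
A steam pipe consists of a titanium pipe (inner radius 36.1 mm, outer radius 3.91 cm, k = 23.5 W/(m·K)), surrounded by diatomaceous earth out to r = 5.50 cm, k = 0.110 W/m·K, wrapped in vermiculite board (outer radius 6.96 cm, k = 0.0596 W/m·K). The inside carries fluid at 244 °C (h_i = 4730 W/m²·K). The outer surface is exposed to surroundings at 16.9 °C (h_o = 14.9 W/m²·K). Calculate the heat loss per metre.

Resistance network (inner→outer):
  R'_conv,in = 1/(2πr h) = 1/(2π·0.0361·4730) = 9.321×10^-4 m·K/W
  R'_titanium = ln(0.0391/0.0361)/(2πk) = 0.07983/(2π·23.5) = 5.407×10^-4 m·K/W
  R'_diatomaceous earth = ln(0.0550/0.0391)/(2πk) = 0.3412/(2π·0.110) = 0.4937 m·K/W
  R'_vermiculite board = ln(0.0696/0.0550)/(2πk) = 0.2354/(2π·0.0596) = 0.6287 m·K/W
  R'_conv,out = 1/(2πr h) = 1/(2π·0.0696·14.9) = 0.1535 m·K/W
ΣR = 9.321×10^-4 + 5.407×10^-4 + 0.4937 + 0.6287 + 0.1535 = 1.277 m·K/W
Q' = ΔT/ΣR = (244 °C − 16.9 °C)/1.277 = 178 W/m

Q' = 178 W/m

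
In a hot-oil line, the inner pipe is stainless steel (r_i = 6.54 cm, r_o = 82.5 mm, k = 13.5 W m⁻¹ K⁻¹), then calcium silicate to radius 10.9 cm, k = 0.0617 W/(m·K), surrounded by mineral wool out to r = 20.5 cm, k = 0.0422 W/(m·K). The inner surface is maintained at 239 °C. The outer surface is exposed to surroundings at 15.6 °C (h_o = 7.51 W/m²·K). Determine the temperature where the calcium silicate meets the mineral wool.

Resistance network (inner→outer):
  R'_stainless steel = ln(0.0825/0.0654)/(2πk) = 0.2323/(2π·13.5) = 0.002738 m·K/W
  R'_calcium silicate = ln(0.109/0.0825)/(2πk) = 0.2785/(2π·0.0617) = 0.7185 m·K/W
  R'_mineral wool = ln(0.205/0.109)/(2πk) = 0.6317/(2π·0.0422) = 2.382 m·K/W
  R'_conv,out = 1/(2πr h) = 1/(2π·0.205·7.51) = 0.1034 m·K/W
ΣR = 0.002738 + 0.7185 + 2.382 + 0.1034 = 3.207 m·K/W
Q' = ΔT/ΣR = (239 °C − 15.6 °C)/3.207 = 69.66 W/m
From the inner boundary to the calcium silicate/mineral wool interface, ΣR_partial = 0.7212 m·K/W.
T_interface = T_in − Q'·ΣR_partial = 239 °C − (69.66)(0.7212) = 189 °C

T = 189 °C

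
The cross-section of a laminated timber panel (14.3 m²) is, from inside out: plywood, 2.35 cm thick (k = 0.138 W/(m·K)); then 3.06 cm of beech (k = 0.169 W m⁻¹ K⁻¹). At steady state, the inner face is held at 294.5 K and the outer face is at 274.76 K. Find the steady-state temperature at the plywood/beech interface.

Resistance network (inner→outer):
  R_plywood = L/(kA) = 0.0235/(0.138·14.3) = 0.01191 K/W
  R_beech = L/(kA) = 0.0306/(0.169·14.3) = 0.01266 K/W
ΣR = 0.01191 + 0.01266 = 0.02457 K/W
Q = ΔT/ΣR = (294.5 K − 274.76 K)/0.02457 = 803.4 W
From the inner boundary to the plywood/beech interface, ΣR_partial = 0.01191 K/W.
T_interface = T_in − Q·ΣR_partial = 294.5 K − (803.4)(0.01191) = 284.9 K

T = 284.9 K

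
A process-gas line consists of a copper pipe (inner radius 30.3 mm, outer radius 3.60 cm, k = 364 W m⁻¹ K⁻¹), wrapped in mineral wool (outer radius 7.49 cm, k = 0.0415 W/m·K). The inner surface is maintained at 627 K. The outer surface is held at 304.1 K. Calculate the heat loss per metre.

Series thermal resistances, inner to outer:
  R'_copper = ln(0.0360/0.0303)/(2πk) = 0.1724/(2π·364) = 7.537×10^-5 m·K/W
  R'_mineral wool = ln(0.0749/0.0360)/(2πk) = 0.7326/(2π·0.0415) = 2.810 m·K/W
ΣR = 7.537×10^-5 + 2.810 = 2.810 m·K/W
Q' = ΔT/ΣR = (627 K − 304.1 K)/2.810 = 115 W/m

Q' = 115 W/m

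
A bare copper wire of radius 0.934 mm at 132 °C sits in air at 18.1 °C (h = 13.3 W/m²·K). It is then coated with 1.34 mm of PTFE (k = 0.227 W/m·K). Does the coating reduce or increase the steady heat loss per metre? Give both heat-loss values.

Critical radius for a cylinder: r_cr = k/h = 0.0171 m = 1.71 cm.
Outer radius after coating: r₂ = 9.34×10^-4 + 0.00134 = 0.002274 m.
Since r₁ < r_cr and r₂ ≤ r_cr, the coating moves toward the maximum at r_cr — heat loss rises.
Bare: R = 1/(2πr₁h) = 12.81 m·K/W; Q = 113.9/12.81 = 8.89 W/m.
Coated: R = R_cond + R_conv = 5.886 m·K/W; Q = 113.9/5.886 = 19.4 W/m.

increases: 8.89 → 19.4 W/m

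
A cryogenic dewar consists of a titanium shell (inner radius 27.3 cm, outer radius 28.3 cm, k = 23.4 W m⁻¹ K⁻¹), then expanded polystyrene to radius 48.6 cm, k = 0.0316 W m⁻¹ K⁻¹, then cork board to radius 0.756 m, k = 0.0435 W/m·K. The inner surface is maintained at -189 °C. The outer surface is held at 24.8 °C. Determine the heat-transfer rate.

Series thermal resistances, inner to outer:
  R_titanium = (1/0.273 − 1/0.283)/(4πk) = 0.1294/(4π·23.4) = 4.402×10^-4 K/W
  R_expanded polystyrene = (1/0.283 − 1/0.486)/(4πk) = 1.476/(4π·0.0316) = 3.717 K/W
  R_cork board = (1/0.486 − 1/0.756)/(4πk) = 0.7349/(4π·0.0435) = 1.344 K/W
ΣR = 4.402×10^-4 + 3.717 + 1.344 = 5.061 K/W
Q = ΔT/ΣR = (-189 °C − 24.8 °C)/5.061 = -42.2 W
(Negative Q ⇒ heat flows inward; heat gain = 42.2 W.)

Q = 42.2 W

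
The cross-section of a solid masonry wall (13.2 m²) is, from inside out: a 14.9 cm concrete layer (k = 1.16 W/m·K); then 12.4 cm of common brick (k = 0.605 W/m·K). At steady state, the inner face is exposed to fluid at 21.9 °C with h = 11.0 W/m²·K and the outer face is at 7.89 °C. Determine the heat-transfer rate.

Q = 436 W

Treat each layer as a resistance in series:
  R_conv,in = 1/(hA) = 1/(11.0·13.2) = 0.006887 K/W
  R_concrete = L/(kA) = 0.149/(1.16·13.2) = 0.009731 K/W
  R_common brick = L/(kA) = 0.124/(0.605·13.2) = 0.01553 K/W
ΣR = 0.006887 + 0.009731 + 0.01553 = 0.03215 K/W
Q = ΔT/ΣR = (21.9 °C − 7.89 °C)/0.03215 = 436 W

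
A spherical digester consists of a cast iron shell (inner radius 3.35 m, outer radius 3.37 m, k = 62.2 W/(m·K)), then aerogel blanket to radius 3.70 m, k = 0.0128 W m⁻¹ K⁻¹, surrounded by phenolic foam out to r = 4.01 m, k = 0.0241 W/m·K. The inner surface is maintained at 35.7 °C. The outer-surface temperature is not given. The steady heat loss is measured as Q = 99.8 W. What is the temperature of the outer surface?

T_out = 12.4 °C

Sum the resistances:
  R_cast iron = (1/3.35 − 1/3.37)/(4πk) = 0.001772/(4π·62.2) = 2.266×10^-6 K/W
  R_aerogel blanket = (1/3.37 − 1/3.70)/(4πk) = 0.02647/(4π·0.0128) = 0.1645 K/W
  R_phenolic foam = (1/3.70 − 1/4.01)/(4πk) = 0.02089/(4π·0.0241) = 0.06899 K/W
ΣR = 0.2335 K/W
ΔT = Q·ΣR = 99.8 × 0.2335 = 23.30 K
Heat flows outward, so T_out = T_in − ΔT = 35.7 − 23.30 = 12.4 °C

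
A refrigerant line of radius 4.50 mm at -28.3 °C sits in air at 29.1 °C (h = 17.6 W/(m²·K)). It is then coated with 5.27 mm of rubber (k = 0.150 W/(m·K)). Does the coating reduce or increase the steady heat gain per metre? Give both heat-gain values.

Critical radius for a cylinder: r_cr = k/h = 0.00852 m = 0.852 cm.
Outer radius after coating: r₂ = 0.00450 + 0.00527 = 0.00977 m.
r₁ < r_cr < r₂: heat gain rises to a maximum at r_cr then falls. Whether the coating helps depends on whether Q(r₂) has dropped back below Q(r₁).
Bare: R = 1/(2πr₁h) = 2.010 m·K/W; Q = 57.4/2.010 = 28.6 W/m.
Coated: R = R_cond + R_conv = 1.748 m·K/W; Q = 57.4/1.748 = 32.8 W/m.

increases: 28.6 → 32.8 W/m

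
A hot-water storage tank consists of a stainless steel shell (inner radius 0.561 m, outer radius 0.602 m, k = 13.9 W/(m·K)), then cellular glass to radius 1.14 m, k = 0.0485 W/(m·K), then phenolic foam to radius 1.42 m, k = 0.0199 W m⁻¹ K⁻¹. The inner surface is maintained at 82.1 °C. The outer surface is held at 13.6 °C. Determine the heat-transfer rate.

Series thermal resistances, inner to outer:
  R_stainless steel = (1/0.561 − 1/0.602)/(4πk) = 0.1214/(4π·13.9) = 6.950×10^-4 K/W
  R_cellular glass = (1/0.602 − 1/1.14)/(4πk) = 0.7839/(4π·0.0485) = 1.286 K/W
  R_phenolic foam = (1/1.14 − 1/1.42)/(4πk) = 0.1730/(4π·0.0199) = 0.6917 K/W
ΣR = 6.950×10^-4 + 1.286 + 0.6917 = 1.978 K/W
Q = ΔT/ΣR = (82.1 °C − 13.6 °C)/1.978 = 34.6 W

Q = 34.6 W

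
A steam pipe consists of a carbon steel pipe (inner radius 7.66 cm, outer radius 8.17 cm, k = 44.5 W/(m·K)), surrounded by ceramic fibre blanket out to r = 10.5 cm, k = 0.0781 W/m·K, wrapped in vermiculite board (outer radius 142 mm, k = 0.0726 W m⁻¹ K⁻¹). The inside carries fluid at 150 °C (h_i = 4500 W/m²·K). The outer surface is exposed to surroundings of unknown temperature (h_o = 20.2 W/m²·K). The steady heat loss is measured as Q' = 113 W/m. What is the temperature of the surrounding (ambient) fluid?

T_out = 11.1 °C

Sum the resistances:
  R'_conv,in = 1/(2πr h) = 1/(2π·0.0766·4500) = 4.617×10^-4 m·K/W
  R'_carbon steel = ln(0.0817/0.0766)/(2πk) = 0.06446/(2π·44.5) = 2.305×10^-4 m·K/W
  R'_ceramic fibre blanket = ln(0.105/0.0817)/(2πk) = 0.2509/(2π·0.0781) = 0.5113 m·K/W
  R'_vermiculite board = ln(0.142/0.105)/(2πk) = 0.3019/(2π·0.0726) = 0.6618 m·K/W
  R'_conv,out = 1/(2πr h) = 1/(2π·0.142·20.2) = 0.05549 m·K/W
ΣR = 1.229 m·K/W
ΔT = Q'·ΣR = 113 × 1.229 = 138.9 K
Heat flows outward, so T_out = T_in − ΔT = 150 − 138.9 = 11.1 °C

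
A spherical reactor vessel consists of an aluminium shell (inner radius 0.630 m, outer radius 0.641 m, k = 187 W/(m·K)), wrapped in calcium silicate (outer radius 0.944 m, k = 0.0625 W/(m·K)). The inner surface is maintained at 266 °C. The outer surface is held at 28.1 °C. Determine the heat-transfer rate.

Q = 373 W

Resistance network (inner→outer):
  R_aluminium = (1/0.630 − 1/0.641)/(4πk) = 0.02724/(4π·187) = 1.159×10^-5 K/W
  R_calcium silicate = (1/0.641 − 1/0.944)/(4πk) = 0.5007/(4π·0.0625) = 0.6376 K/W
ΣR = 1.159×10^-5 + 0.6376 = 0.6376 K/W
Q = ΔT/ΣR = (266 °C − 28.1 °C)/0.6376 = 373 W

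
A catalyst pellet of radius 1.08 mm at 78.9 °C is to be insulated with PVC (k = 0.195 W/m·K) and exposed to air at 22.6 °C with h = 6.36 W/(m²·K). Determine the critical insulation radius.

r_cr = 6.13 cm

For a sphere, r_cr = 2k_ins/h = 2·0.195/6.36 = 0.0613 m = 6.13 cm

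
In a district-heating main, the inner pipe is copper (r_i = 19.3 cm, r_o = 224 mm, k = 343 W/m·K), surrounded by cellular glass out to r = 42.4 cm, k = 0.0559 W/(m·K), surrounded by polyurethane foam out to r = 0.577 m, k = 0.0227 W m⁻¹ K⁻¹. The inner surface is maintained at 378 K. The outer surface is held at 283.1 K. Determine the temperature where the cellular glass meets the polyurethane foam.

T = 334.6 K

Series thermal resistances, inner to outer:
  R'_copper = ln(0.224/0.193)/(2πk) = 0.1490/(2π·343) = 6.912×10^-5 m·K/W
  R'_cellular glass = ln(0.424/0.224)/(2πk) = 0.6381/(2π·0.0559) = 1.817 m·K/W
  R'_polyurethane foam = ln(0.577/0.424)/(2πk) = 0.3081/(2π·0.0227) = 2.160 m·K/W
ΣR = 6.912×10^-5 + 1.817 + 2.160 = 3.977 m·K/W
Q' = ΔT/ΣR = (378 K − 283.1 K)/3.977 = 23.86 W/m
From the inner boundary to the cellular glass/polyurethane foam interface, ΣR_partial = 1.817 m·K/W.
T_interface = T_in − Q'·ΣR_partial = 378 K − (23.86)(1.817) = 334.6 K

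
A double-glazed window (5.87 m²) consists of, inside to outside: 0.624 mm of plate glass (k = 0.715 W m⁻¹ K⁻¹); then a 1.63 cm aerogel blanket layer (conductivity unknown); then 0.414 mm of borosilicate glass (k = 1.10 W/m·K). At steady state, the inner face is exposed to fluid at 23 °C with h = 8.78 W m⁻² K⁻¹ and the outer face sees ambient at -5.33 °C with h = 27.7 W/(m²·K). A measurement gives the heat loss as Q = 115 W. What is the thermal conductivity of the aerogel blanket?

k = 0.0126 W/m·K

ΣR = ΔT/Q = |23 − -5.33|/115 = 0.2463 K/W
Known resistances:
  R_conv,in = 1/(hA) = 1/(8.78·5.87) = 0.01940 K/W
  R_plate glass = L/(kA) = 6.24×10^-4/(0.715·5.87) = 1.487×10^-4 K/W
  R_borosilicate glass = L/(kA) = 4.14×10^-4/(1.10·5.87) = 6.412×10^-5 K/W
  R_conv,out = 1/(hA) = 1/(27.7·5.87) = 0.006150 K/W
R_aerogel blanket = ΣR − ΣR_known = 0.2463 − 0.02576 = 0.2205 K/W
L/(kA) = 0.2205 ⇒ k = 0.0163/(0.2205·5.87) = 0.0126 W/m·K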